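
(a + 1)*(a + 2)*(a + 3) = a^3 + 6*a^2 + 11*a + 6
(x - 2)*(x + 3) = x^2 + x - 6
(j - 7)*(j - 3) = j^2 - 10*j + 21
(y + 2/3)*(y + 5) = y^2 + 17*y/3 + 10/3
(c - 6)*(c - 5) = c^2 - 11*c + 30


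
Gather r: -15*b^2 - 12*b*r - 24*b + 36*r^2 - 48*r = -15*b^2 - 24*b + 36*r^2 + r*(-12*b - 48)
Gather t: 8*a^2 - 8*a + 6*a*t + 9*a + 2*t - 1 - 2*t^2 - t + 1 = 8*a^2 + a - 2*t^2 + t*(6*a + 1)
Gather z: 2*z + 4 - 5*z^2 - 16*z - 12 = -5*z^2 - 14*z - 8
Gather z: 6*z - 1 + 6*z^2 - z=6*z^2 + 5*z - 1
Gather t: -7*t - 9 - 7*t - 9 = -14*t - 18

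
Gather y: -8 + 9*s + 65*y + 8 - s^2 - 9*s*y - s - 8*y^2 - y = -s^2 + 8*s - 8*y^2 + y*(64 - 9*s)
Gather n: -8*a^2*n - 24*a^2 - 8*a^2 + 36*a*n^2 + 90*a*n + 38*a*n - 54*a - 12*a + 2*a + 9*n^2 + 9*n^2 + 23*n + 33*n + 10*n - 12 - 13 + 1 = -32*a^2 - 64*a + n^2*(36*a + 18) + n*(-8*a^2 + 128*a + 66) - 24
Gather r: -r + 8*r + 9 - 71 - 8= 7*r - 70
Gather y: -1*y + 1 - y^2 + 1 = -y^2 - y + 2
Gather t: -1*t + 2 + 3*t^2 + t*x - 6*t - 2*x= 3*t^2 + t*(x - 7) - 2*x + 2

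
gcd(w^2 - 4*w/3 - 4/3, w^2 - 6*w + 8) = w - 2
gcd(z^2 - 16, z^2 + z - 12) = z + 4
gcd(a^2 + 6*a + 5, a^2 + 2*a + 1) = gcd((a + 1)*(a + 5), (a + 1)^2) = a + 1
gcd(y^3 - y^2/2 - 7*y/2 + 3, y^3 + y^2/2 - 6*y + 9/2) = y^2 - 5*y/2 + 3/2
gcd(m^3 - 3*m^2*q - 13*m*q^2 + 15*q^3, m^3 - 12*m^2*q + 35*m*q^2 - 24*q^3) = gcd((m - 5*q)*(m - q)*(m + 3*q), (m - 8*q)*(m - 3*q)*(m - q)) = -m + q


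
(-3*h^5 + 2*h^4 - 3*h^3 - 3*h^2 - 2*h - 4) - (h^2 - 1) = -3*h^5 + 2*h^4 - 3*h^3 - 4*h^2 - 2*h - 3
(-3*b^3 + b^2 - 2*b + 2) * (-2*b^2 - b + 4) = 6*b^5 + b^4 - 9*b^3 + 2*b^2 - 10*b + 8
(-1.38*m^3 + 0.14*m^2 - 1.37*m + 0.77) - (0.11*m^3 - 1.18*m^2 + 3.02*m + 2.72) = -1.49*m^3 + 1.32*m^2 - 4.39*m - 1.95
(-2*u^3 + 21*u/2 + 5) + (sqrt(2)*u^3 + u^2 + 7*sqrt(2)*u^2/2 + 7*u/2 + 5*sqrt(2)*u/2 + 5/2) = -2*u^3 + sqrt(2)*u^3 + u^2 + 7*sqrt(2)*u^2/2 + 5*sqrt(2)*u/2 + 14*u + 15/2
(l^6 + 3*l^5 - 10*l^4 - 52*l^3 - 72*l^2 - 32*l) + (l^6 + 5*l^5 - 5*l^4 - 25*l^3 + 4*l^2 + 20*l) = 2*l^6 + 8*l^5 - 15*l^4 - 77*l^3 - 68*l^2 - 12*l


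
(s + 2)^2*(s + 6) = s^3 + 10*s^2 + 28*s + 24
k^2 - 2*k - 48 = (k - 8)*(k + 6)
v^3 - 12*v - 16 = (v - 4)*(v + 2)^2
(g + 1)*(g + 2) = g^2 + 3*g + 2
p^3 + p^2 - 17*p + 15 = (p - 3)*(p - 1)*(p + 5)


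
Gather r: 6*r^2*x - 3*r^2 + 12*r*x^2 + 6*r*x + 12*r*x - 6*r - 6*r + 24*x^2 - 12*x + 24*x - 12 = r^2*(6*x - 3) + r*(12*x^2 + 18*x - 12) + 24*x^2 + 12*x - 12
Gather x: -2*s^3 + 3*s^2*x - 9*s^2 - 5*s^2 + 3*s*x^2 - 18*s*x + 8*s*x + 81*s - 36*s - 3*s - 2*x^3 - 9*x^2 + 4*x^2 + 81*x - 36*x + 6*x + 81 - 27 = -2*s^3 - 14*s^2 + 42*s - 2*x^3 + x^2*(3*s - 5) + x*(3*s^2 - 10*s + 51) + 54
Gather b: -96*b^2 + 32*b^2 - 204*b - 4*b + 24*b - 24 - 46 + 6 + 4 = -64*b^2 - 184*b - 60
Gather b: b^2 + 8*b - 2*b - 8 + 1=b^2 + 6*b - 7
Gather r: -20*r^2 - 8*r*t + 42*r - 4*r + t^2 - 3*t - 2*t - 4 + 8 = -20*r^2 + r*(38 - 8*t) + t^2 - 5*t + 4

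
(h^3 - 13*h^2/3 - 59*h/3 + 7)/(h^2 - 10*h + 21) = (h^2 + 8*h/3 - 1)/(h - 3)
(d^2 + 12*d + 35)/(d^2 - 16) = (d^2 + 12*d + 35)/(d^2 - 16)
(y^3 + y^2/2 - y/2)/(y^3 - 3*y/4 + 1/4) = 2*y/(2*y - 1)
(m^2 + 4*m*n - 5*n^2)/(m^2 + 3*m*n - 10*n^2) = (m - n)/(m - 2*n)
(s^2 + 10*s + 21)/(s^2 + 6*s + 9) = (s + 7)/(s + 3)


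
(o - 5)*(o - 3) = o^2 - 8*o + 15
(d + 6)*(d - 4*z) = d^2 - 4*d*z + 6*d - 24*z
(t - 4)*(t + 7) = t^2 + 3*t - 28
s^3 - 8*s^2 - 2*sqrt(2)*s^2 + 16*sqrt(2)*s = s*(s - 8)*(s - 2*sqrt(2))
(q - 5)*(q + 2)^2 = q^3 - q^2 - 16*q - 20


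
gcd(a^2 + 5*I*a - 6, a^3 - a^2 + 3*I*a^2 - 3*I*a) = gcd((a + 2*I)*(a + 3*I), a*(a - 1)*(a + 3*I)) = a + 3*I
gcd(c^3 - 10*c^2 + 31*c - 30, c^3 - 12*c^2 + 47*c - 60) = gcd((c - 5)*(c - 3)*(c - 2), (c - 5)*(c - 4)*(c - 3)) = c^2 - 8*c + 15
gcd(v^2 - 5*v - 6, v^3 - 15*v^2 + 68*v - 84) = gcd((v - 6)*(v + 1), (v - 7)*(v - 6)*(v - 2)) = v - 6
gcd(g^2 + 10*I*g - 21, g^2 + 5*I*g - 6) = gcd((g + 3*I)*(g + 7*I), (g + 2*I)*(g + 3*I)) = g + 3*I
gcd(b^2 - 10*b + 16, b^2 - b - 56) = b - 8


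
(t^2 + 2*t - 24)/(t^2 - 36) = (t - 4)/(t - 6)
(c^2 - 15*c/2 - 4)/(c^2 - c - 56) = (c + 1/2)/(c + 7)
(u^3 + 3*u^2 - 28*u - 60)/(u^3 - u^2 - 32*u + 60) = (u + 2)/(u - 2)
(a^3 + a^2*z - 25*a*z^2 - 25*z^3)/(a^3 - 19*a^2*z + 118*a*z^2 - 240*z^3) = (a^2 + 6*a*z + 5*z^2)/(a^2 - 14*a*z + 48*z^2)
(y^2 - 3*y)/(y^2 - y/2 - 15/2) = 2*y/(2*y + 5)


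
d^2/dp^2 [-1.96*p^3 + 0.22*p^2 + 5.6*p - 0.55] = 0.44 - 11.76*p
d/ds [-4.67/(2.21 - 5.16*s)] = -24.0972/(5.16*s - 2.21)^2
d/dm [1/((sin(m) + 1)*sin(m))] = -(2/tan(m) + cos(m)/sin(m)^2)/(sin(m) + 1)^2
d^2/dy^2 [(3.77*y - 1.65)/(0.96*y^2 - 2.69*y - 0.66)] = ((23.4506 - 21.7152*y)*(-0.96*y^2 + 2.69*y + 0.66) - (1.92*y - 2.69)*(3.77*y - 1.65)*(3.84*y - 5.38))/(-0.96*y^2 + 2.69*y + 0.66)^3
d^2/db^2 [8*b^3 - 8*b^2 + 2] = 48*b - 16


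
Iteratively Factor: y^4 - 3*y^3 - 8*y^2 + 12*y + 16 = (y + 2)*(y^3 - 5*y^2 + 2*y + 8) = (y - 4)*(y + 2)*(y^2 - y - 2) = (y - 4)*(y - 2)*(y + 2)*(y + 1)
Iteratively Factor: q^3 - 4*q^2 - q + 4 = (q - 4)*(q^2 - 1) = (q - 4)*(q + 1)*(q - 1)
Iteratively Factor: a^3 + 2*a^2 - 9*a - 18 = (a + 3)*(a^2 - a - 6) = (a + 2)*(a + 3)*(a - 3)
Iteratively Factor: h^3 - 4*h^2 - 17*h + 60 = (h + 4)*(h^2 - 8*h + 15) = (h - 5)*(h + 4)*(h - 3)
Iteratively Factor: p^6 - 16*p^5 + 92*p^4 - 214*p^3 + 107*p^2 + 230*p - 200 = (p - 2)*(p^5 - 14*p^4 + 64*p^3 - 86*p^2 - 65*p + 100) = (p - 5)*(p - 2)*(p^4 - 9*p^3 + 19*p^2 + 9*p - 20) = (p - 5)*(p - 2)*(p - 1)*(p^3 - 8*p^2 + 11*p + 20) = (p - 5)^2*(p - 2)*(p - 1)*(p^2 - 3*p - 4) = (p - 5)^2*(p - 2)*(p - 1)*(p + 1)*(p - 4)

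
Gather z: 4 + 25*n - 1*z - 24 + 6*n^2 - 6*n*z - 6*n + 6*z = 6*n^2 + 19*n + z*(5 - 6*n) - 20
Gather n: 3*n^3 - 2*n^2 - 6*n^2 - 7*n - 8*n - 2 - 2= 3*n^3 - 8*n^2 - 15*n - 4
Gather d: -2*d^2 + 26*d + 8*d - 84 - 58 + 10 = -2*d^2 + 34*d - 132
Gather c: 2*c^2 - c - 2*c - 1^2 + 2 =2*c^2 - 3*c + 1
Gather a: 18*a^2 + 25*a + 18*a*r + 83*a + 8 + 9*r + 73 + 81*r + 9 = 18*a^2 + a*(18*r + 108) + 90*r + 90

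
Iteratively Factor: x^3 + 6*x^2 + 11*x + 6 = (x + 1)*(x^2 + 5*x + 6) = (x + 1)*(x + 3)*(x + 2)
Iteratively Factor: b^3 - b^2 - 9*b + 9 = (b - 3)*(b^2 + 2*b - 3) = (b - 3)*(b - 1)*(b + 3)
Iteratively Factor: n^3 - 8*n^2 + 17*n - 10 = (n - 1)*(n^2 - 7*n + 10) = (n - 5)*(n - 1)*(n - 2)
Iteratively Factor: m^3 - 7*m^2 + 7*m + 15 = (m - 5)*(m^2 - 2*m - 3) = (m - 5)*(m - 3)*(m + 1)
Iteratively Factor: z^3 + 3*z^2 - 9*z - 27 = (z + 3)*(z^2 - 9) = (z + 3)^2*(z - 3)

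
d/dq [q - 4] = 1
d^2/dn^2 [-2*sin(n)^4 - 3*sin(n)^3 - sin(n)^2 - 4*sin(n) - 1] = 32*sin(n)^4 + 27*sin(n)^3 - 20*sin(n)^2 - 14*sin(n) - 2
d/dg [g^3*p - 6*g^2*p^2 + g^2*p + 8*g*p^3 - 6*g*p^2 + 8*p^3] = p*(3*g^2 - 12*g*p + 2*g + 8*p^2 - 6*p)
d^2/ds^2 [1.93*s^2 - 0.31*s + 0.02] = 3.86000000000000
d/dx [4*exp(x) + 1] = 4*exp(x)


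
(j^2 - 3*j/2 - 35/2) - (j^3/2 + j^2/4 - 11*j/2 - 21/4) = -j^3/2 + 3*j^2/4 + 4*j - 49/4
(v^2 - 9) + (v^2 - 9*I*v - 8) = 2*v^2 - 9*I*v - 17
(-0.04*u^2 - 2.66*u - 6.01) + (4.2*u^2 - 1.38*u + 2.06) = 4.16*u^2 - 4.04*u - 3.95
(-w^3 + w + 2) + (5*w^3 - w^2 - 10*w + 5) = 4*w^3 - w^2 - 9*w + 7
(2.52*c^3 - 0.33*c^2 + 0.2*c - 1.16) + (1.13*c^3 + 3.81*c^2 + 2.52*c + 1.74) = 3.65*c^3 + 3.48*c^2 + 2.72*c + 0.58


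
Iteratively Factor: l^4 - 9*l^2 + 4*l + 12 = (l + 1)*(l^3 - l^2 - 8*l + 12) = (l + 1)*(l + 3)*(l^2 - 4*l + 4) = (l - 2)*(l + 1)*(l + 3)*(l - 2)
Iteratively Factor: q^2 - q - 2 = (q + 1)*(q - 2)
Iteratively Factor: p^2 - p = (p)*(p - 1)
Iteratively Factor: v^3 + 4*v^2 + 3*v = (v)*(v^2 + 4*v + 3) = v*(v + 3)*(v + 1)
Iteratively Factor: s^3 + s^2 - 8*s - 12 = (s + 2)*(s^2 - s - 6) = (s - 3)*(s + 2)*(s + 2)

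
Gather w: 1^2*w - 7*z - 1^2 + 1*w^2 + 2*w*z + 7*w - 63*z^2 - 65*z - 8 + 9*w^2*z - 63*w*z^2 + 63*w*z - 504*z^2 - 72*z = w^2*(9*z + 1) + w*(-63*z^2 + 65*z + 8) - 567*z^2 - 144*z - 9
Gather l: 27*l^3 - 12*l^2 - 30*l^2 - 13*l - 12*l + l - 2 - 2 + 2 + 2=27*l^3 - 42*l^2 - 24*l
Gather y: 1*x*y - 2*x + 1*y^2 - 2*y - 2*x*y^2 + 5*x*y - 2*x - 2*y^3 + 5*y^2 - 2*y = -4*x - 2*y^3 + y^2*(6 - 2*x) + y*(6*x - 4)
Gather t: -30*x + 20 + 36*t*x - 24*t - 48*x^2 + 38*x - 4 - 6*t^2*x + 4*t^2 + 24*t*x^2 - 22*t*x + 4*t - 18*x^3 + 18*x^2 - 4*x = t^2*(4 - 6*x) + t*(24*x^2 + 14*x - 20) - 18*x^3 - 30*x^2 + 4*x + 16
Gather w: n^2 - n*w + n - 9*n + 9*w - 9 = n^2 - 8*n + w*(9 - n) - 9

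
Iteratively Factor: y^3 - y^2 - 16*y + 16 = (y - 1)*(y^2 - 16) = (y - 1)*(y + 4)*(y - 4)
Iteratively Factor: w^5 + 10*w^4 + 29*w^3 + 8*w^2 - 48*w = (w + 4)*(w^4 + 6*w^3 + 5*w^2 - 12*w) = w*(w + 4)*(w^3 + 6*w^2 + 5*w - 12) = w*(w - 1)*(w + 4)*(w^2 + 7*w + 12) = w*(w - 1)*(w + 4)^2*(w + 3)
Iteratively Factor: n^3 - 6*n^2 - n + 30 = (n - 3)*(n^2 - 3*n - 10) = (n - 5)*(n - 3)*(n + 2)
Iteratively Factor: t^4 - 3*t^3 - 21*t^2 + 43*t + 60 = (t + 1)*(t^3 - 4*t^2 - 17*t + 60) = (t + 1)*(t + 4)*(t^2 - 8*t + 15) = (t - 3)*(t + 1)*(t + 4)*(t - 5)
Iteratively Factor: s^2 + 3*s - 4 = (s + 4)*(s - 1)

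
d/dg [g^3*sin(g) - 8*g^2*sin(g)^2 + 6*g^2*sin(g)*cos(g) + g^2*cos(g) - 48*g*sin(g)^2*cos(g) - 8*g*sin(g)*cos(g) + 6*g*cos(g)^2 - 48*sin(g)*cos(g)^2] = g^3*cos(g) + 2*g^2*sin(g) - 8*g^2*sin(2*g) + 6*g^2*cos(2*g) + 12*g*sin(g) - 36*g*sin(3*g) + 2*g*cos(g) - 8*g - 4*sin(2*g) - 24*cos(g) + 3*cos(2*g) - 24*cos(3*g) + 3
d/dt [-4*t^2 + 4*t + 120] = 4 - 8*t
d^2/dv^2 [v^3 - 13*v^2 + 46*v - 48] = 6*v - 26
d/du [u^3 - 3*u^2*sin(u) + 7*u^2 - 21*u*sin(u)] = -3*u^2*cos(u) + 3*u^2 - 6*u*sin(u) - 21*u*cos(u) + 14*u - 21*sin(u)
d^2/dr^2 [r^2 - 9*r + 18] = 2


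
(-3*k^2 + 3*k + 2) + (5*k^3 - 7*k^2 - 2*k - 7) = 5*k^3 - 10*k^2 + k - 5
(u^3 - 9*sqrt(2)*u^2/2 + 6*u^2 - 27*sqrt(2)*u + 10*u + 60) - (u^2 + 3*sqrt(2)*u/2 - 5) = u^3 - 9*sqrt(2)*u^2/2 + 5*u^2 - 57*sqrt(2)*u/2 + 10*u + 65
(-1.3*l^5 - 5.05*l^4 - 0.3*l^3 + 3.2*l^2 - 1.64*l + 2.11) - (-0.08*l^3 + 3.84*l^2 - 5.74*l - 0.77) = -1.3*l^5 - 5.05*l^4 - 0.22*l^3 - 0.64*l^2 + 4.1*l + 2.88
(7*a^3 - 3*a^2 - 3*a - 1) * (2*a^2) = 14*a^5 - 6*a^4 - 6*a^3 - 2*a^2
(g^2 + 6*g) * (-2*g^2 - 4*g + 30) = -2*g^4 - 16*g^3 + 6*g^2 + 180*g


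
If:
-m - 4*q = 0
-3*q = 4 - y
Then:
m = 16/3 - 4*y/3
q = y/3 - 4/3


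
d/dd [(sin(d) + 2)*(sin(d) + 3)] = (2*sin(d) + 5)*cos(d)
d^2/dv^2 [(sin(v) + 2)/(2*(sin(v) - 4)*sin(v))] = (-sin(v)^2 - 12*sin(v) + 26 - 20/sin(v) - 48/sin(v)^2 + 64/sin(v)^3)/(2*(sin(v) - 4)^3)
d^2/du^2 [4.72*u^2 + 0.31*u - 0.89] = 9.44000000000000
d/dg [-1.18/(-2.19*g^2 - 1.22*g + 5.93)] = (-5.1684*g - 1.4396)/(2.19*g^2 + 1.22*g - 5.93)^2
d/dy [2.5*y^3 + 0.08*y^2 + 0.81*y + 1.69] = 7.5*y^2 + 0.16*y + 0.81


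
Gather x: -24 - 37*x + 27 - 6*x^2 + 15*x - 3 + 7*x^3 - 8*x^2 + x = 7*x^3 - 14*x^2 - 21*x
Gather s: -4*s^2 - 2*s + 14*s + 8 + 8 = -4*s^2 + 12*s + 16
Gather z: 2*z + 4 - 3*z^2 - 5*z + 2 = -3*z^2 - 3*z + 6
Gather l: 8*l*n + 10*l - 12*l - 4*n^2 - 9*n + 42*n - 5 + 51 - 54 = l*(8*n - 2) - 4*n^2 + 33*n - 8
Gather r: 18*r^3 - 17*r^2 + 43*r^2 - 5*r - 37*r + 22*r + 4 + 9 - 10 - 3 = 18*r^3 + 26*r^2 - 20*r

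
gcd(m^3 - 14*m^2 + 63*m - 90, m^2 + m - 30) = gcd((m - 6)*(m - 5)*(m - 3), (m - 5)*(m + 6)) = m - 5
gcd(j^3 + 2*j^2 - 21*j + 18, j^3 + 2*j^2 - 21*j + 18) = j^3 + 2*j^2 - 21*j + 18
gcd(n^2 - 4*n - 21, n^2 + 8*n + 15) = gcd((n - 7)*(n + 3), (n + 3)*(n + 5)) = n + 3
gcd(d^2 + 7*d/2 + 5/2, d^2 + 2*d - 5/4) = d + 5/2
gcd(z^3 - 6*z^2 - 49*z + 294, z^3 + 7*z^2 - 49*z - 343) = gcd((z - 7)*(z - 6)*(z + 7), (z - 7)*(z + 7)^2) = z^2 - 49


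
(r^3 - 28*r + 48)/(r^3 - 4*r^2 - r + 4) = (r^2 + 4*r - 12)/(r^2 - 1)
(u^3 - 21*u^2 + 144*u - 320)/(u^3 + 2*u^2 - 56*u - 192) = (u^2 - 13*u + 40)/(u^2 + 10*u + 24)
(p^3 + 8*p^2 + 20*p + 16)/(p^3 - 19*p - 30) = (p^2 + 6*p + 8)/(p^2 - 2*p - 15)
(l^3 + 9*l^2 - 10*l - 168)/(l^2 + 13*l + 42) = l - 4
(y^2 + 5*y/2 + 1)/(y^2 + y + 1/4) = 2*(y + 2)/(2*y + 1)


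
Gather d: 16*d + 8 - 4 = 16*d + 4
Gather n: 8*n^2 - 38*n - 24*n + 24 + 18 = 8*n^2 - 62*n + 42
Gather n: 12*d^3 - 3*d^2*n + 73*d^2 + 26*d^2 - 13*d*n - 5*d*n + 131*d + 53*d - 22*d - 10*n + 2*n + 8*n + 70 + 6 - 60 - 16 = 12*d^3 + 99*d^2 + 162*d + n*(-3*d^2 - 18*d)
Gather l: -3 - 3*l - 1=-3*l - 4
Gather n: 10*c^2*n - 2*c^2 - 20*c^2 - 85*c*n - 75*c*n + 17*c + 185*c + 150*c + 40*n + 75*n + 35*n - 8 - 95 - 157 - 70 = -22*c^2 + 352*c + n*(10*c^2 - 160*c + 150) - 330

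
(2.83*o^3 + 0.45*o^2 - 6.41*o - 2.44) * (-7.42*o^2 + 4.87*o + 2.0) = -20.9986*o^5 + 10.4431*o^4 + 55.4137*o^3 - 12.2119*o^2 - 24.7028*o - 4.88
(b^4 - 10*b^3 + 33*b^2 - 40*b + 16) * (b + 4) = b^5 - 6*b^4 - 7*b^3 + 92*b^2 - 144*b + 64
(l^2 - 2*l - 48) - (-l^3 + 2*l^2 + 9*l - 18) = l^3 - l^2 - 11*l - 30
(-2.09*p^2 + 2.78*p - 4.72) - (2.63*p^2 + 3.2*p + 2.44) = -4.72*p^2 - 0.42*p - 7.16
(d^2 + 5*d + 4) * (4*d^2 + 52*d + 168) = 4*d^4 + 72*d^3 + 444*d^2 + 1048*d + 672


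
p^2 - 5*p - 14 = (p - 7)*(p + 2)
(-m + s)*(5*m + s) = -5*m^2 + 4*m*s + s^2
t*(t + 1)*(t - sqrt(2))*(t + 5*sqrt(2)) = t^4 + t^3 + 4*sqrt(2)*t^3 - 10*t^2 + 4*sqrt(2)*t^2 - 10*t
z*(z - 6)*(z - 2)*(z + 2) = z^4 - 6*z^3 - 4*z^2 + 24*z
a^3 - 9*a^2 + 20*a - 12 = (a - 6)*(a - 2)*(a - 1)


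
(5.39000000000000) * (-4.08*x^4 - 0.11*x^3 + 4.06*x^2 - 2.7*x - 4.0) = -21.9912*x^4 - 0.5929*x^3 + 21.8834*x^2 - 14.553*x - 21.56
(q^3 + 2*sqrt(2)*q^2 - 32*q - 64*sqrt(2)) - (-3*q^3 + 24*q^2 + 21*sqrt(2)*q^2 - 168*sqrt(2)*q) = 4*q^3 - 19*sqrt(2)*q^2 - 24*q^2 - 32*q + 168*sqrt(2)*q - 64*sqrt(2)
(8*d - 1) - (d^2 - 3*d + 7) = -d^2 + 11*d - 8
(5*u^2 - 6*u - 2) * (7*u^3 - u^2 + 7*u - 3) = 35*u^5 - 47*u^4 + 27*u^3 - 55*u^2 + 4*u + 6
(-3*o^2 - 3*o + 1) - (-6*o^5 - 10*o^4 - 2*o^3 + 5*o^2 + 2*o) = 6*o^5 + 10*o^4 + 2*o^3 - 8*o^2 - 5*o + 1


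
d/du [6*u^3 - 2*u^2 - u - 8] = 18*u^2 - 4*u - 1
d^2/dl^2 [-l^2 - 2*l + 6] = -2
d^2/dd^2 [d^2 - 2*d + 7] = 2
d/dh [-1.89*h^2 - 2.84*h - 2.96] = -3.78*h - 2.84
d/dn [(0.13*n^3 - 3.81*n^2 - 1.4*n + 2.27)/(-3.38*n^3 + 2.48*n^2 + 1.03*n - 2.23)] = (-12.5554*n^4 - 9.1962*n^3 + 21.6958*n^2 + 5.7334*n + 0.7839)/(11.4244*n^6 - 16.7648*n^5 - 0.812399999999999*n^4 + 20.1836*n^3 - 9.9999*n^2 - 4.5938*n + 4.9729)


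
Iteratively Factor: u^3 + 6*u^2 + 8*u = (u)*(u^2 + 6*u + 8) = u*(u + 4)*(u + 2)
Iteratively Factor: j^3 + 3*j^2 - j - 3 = (j + 3)*(j^2 - 1) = (j + 1)*(j + 3)*(j - 1)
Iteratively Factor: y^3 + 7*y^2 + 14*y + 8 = (y + 1)*(y^2 + 6*y + 8) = (y + 1)*(y + 2)*(y + 4)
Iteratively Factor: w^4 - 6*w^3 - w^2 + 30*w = (w + 2)*(w^3 - 8*w^2 + 15*w) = (w - 3)*(w + 2)*(w^2 - 5*w) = (w - 5)*(w - 3)*(w + 2)*(w)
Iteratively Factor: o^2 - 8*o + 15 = (o - 5)*(o - 3)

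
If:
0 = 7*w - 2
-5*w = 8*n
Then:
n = -5/28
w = 2/7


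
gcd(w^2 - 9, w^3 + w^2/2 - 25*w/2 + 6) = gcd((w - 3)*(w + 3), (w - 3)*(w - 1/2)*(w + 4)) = w - 3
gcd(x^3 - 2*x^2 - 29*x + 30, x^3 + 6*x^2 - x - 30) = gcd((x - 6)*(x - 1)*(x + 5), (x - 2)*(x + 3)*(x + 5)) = x + 5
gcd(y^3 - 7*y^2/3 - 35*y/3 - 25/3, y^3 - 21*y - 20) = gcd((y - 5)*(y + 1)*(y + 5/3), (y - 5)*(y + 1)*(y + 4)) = y^2 - 4*y - 5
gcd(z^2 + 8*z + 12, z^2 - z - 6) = z + 2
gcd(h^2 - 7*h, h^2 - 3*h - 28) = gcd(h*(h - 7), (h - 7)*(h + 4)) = h - 7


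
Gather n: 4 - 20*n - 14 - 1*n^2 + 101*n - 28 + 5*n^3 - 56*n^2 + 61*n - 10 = 5*n^3 - 57*n^2 + 142*n - 48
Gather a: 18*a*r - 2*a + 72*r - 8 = a*(18*r - 2) + 72*r - 8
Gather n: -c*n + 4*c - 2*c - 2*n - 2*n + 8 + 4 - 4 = 2*c + n*(-c - 4) + 8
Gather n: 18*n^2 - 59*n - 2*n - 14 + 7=18*n^2 - 61*n - 7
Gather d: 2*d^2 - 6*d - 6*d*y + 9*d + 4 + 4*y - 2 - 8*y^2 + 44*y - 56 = 2*d^2 + d*(3 - 6*y) - 8*y^2 + 48*y - 54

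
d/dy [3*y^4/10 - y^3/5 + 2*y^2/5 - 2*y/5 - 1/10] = 6*y^3/5 - 3*y^2/5 + 4*y/5 - 2/5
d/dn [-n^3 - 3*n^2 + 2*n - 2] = -3*n^2 - 6*n + 2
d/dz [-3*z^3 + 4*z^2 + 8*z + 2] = -9*z^2 + 8*z + 8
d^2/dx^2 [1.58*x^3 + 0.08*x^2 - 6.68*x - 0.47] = 9.48*x + 0.16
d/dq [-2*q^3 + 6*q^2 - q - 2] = -6*q^2 + 12*q - 1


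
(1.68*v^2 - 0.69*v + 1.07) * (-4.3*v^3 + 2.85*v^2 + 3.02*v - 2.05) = -7.224*v^5 + 7.755*v^4 - 1.4939*v^3 - 2.4783*v^2 + 4.6459*v - 2.1935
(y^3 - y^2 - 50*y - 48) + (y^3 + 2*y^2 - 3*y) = 2*y^3 + y^2 - 53*y - 48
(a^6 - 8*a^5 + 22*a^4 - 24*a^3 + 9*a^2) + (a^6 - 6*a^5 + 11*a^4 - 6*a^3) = 2*a^6 - 14*a^5 + 33*a^4 - 30*a^3 + 9*a^2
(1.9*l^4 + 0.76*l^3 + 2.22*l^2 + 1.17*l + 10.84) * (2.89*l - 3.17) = 5.491*l^5 - 3.8266*l^4 + 4.0066*l^3 - 3.6561*l^2 + 27.6187*l - 34.3628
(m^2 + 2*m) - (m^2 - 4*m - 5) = 6*m + 5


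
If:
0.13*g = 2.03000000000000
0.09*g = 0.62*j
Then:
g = 15.62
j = 2.27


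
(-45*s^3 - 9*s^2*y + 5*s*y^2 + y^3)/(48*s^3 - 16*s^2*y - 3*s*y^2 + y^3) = (15*s^2 + 8*s*y + y^2)/(-16*s^2 + y^2)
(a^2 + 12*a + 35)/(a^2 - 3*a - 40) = (a + 7)/(a - 8)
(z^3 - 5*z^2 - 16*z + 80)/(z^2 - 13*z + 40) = (z^2 - 16)/(z - 8)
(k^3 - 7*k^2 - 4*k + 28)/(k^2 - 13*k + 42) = (k^2 - 4)/(k - 6)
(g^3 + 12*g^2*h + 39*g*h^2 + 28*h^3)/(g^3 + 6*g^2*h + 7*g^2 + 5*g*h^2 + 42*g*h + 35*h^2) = (g^2 + 11*g*h + 28*h^2)/(g^2 + 5*g*h + 7*g + 35*h)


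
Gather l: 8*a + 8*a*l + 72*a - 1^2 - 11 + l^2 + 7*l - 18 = 80*a + l^2 + l*(8*a + 7) - 30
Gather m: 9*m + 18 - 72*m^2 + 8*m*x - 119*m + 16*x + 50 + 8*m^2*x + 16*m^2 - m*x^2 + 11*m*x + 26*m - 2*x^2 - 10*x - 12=m^2*(8*x - 56) + m*(-x^2 + 19*x - 84) - 2*x^2 + 6*x + 56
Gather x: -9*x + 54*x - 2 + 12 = 45*x + 10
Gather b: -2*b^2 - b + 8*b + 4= -2*b^2 + 7*b + 4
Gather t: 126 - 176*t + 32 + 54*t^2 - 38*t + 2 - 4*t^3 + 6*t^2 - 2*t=-4*t^3 + 60*t^2 - 216*t + 160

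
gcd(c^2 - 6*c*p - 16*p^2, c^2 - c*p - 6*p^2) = c + 2*p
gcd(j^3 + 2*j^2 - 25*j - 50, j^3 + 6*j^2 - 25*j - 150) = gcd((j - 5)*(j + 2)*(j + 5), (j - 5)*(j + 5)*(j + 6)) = j^2 - 25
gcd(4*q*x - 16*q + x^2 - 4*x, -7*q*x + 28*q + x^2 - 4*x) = x - 4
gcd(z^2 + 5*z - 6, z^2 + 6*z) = z + 6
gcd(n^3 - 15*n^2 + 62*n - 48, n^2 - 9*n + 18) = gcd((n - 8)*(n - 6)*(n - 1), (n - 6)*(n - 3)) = n - 6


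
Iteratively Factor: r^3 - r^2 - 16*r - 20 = (r + 2)*(r^2 - 3*r - 10) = (r - 5)*(r + 2)*(r + 2)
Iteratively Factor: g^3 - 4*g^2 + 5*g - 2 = (g - 2)*(g^2 - 2*g + 1) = (g - 2)*(g - 1)*(g - 1)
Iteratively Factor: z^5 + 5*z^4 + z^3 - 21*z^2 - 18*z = (z - 2)*(z^4 + 7*z^3 + 15*z^2 + 9*z) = (z - 2)*(z + 3)*(z^3 + 4*z^2 + 3*z) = z*(z - 2)*(z + 3)*(z^2 + 4*z + 3) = z*(z - 2)*(z + 1)*(z + 3)*(z + 3)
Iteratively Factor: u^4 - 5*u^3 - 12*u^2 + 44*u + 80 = (u + 2)*(u^3 - 7*u^2 + 2*u + 40) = (u + 2)^2*(u^2 - 9*u + 20) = (u - 5)*(u + 2)^2*(u - 4)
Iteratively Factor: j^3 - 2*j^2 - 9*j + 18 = (j - 3)*(j^2 + j - 6) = (j - 3)*(j + 3)*(j - 2)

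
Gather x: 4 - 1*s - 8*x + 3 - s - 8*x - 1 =-2*s - 16*x + 6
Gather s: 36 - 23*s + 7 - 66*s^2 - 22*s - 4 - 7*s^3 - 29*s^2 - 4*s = -7*s^3 - 95*s^2 - 49*s + 39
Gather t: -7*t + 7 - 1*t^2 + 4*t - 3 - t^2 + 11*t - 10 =-2*t^2 + 8*t - 6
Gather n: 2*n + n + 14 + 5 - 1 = 3*n + 18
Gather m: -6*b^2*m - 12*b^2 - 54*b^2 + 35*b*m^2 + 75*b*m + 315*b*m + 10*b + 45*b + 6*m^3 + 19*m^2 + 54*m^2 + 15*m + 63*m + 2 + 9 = -66*b^2 + 55*b + 6*m^3 + m^2*(35*b + 73) + m*(-6*b^2 + 390*b + 78) + 11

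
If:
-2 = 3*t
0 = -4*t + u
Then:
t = -2/3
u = -8/3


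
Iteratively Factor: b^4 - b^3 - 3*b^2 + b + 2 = (b + 1)*(b^3 - 2*b^2 - b + 2) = (b - 1)*(b + 1)*(b^2 - b - 2) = (b - 2)*(b - 1)*(b + 1)*(b + 1)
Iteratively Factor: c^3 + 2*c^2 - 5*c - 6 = (c + 3)*(c^2 - c - 2) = (c - 2)*(c + 3)*(c + 1)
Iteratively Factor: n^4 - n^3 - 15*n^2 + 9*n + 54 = (n + 2)*(n^3 - 3*n^2 - 9*n + 27) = (n - 3)*(n + 2)*(n^2 - 9) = (n - 3)^2*(n + 2)*(n + 3)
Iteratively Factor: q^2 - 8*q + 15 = (q - 3)*(q - 5)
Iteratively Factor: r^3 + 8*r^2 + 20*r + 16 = (r + 2)*(r^2 + 6*r + 8) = (r + 2)*(r + 4)*(r + 2)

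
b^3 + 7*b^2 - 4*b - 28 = (b - 2)*(b + 2)*(b + 7)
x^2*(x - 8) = x^3 - 8*x^2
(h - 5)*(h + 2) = h^2 - 3*h - 10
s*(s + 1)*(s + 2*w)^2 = s^4 + 4*s^3*w + s^3 + 4*s^2*w^2 + 4*s^2*w + 4*s*w^2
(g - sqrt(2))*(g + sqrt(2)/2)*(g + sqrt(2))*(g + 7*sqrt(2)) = g^4 + 15*sqrt(2)*g^3/2 + 5*g^2 - 15*sqrt(2)*g - 14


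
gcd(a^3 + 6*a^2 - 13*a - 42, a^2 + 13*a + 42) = a + 7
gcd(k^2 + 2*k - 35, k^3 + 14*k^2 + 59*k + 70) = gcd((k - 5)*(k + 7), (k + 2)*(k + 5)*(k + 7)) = k + 7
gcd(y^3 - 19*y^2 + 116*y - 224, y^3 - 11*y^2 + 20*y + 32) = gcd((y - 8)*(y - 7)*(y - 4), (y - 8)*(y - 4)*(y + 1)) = y^2 - 12*y + 32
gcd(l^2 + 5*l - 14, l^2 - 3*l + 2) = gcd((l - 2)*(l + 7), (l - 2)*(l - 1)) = l - 2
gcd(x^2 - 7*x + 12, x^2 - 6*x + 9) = x - 3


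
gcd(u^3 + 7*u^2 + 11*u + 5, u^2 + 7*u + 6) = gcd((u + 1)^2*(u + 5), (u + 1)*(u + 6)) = u + 1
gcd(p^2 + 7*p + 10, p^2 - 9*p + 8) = 1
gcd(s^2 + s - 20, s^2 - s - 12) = s - 4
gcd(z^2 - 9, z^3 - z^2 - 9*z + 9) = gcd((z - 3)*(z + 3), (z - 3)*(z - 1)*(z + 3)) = z^2 - 9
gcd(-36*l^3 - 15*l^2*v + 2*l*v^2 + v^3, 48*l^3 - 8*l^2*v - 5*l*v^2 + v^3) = -12*l^2 - l*v + v^2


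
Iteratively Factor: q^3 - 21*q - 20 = (q + 4)*(q^2 - 4*q - 5) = (q + 1)*(q + 4)*(q - 5)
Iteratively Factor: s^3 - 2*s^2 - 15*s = (s)*(s^2 - 2*s - 15) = s*(s - 5)*(s + 3)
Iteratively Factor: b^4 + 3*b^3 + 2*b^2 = (b)*(b^3 + 3*b^2 + 2*b) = b*(b + 1)*(b^2 + 2*b) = b^2*(b + 1)*(b + 2)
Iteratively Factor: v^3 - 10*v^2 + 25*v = (v - 5)*(v^2 - 5*v) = v*(v - 5)*(v - 5)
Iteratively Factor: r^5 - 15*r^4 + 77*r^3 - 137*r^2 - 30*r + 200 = (r - 2)*(r^4 - 13*r^3 + 51*r^2 - 35*r - 100) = (r - 4)*(r - 2)*(r^3 - 9*r^2 + 15*r + 25) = (r - 5)*(r - 4)*(r - 2)*(r^2 - 4*r - 5) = (r - 5)*(r - 4)*(r - 2)*(r + 1)*(r - 5)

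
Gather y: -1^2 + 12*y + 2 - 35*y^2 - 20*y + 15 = -35*y^2 - 8*y + 16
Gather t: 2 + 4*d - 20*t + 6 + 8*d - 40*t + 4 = 12*d - 60*t + 12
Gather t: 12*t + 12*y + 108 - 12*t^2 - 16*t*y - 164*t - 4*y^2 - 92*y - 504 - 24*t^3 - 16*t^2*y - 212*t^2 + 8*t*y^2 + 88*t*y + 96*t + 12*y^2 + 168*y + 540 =-24*t^3 + t^2*(-16*y - 224) + t*(8*y^2 + 72*y - 56) + 8*y^2 + 88*y + 144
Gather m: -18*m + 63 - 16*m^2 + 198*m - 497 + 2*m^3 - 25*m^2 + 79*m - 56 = 2*m^3 - 41*m^2 + 259*m - 490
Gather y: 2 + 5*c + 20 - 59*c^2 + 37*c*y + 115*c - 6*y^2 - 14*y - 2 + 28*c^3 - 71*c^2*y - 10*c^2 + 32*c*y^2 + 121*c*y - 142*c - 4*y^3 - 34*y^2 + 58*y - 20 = 28*c^3 - 69*c^2 - 22*c - 4*y^3 + y^2*(32*c - 40) + y*(-71*c^2 + 158*c + 44)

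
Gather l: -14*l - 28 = -14*l - 28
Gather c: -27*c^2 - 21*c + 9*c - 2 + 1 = -27*c^2 - 12*c - 1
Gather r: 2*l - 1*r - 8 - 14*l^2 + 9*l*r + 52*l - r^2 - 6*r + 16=-14*l^2 + 54*l - r^2 + r*(9*l - 7) + 8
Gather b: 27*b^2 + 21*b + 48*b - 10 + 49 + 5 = 27*b^2 + 69*b + 44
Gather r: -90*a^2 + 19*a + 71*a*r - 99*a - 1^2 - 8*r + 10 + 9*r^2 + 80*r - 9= -90*a^2 - 80*a + 9*r^2 + r*(71*a + 72)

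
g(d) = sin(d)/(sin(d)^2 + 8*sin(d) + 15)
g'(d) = (-2*sin(d)*cos(d) - 8*cos(d))*sin(d)/(sin(d)^2 + 8*sin(d) + 15)^2 + cos(d)/(sin(d)^2 + 8*sin(d) + 15) = (cos(d)^2 + 14)*cos(d)/((sin(d) + 3)^2*(sin(d) + 5)^2)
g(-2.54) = -0.05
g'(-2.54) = -0.10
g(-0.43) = -0.04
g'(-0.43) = 0.10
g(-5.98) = 0.02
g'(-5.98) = 0.05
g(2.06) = 0.04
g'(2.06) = -0.01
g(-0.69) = -0.06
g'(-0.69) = 0.11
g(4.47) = -0.12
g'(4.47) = -0.05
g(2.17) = 0.04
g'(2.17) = -0.02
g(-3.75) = 0.03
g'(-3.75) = -0.03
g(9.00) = 0.02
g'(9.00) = -0.04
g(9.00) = 0.02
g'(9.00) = -0.04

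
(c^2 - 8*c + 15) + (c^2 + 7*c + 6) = 2*c^2 - c + 21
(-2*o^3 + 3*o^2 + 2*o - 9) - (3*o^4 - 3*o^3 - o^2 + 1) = -3*o^4 + o^3 + 4*o^2 + 2*o - 10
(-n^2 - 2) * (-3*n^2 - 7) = 3*n^4 + 13*n^2 + 14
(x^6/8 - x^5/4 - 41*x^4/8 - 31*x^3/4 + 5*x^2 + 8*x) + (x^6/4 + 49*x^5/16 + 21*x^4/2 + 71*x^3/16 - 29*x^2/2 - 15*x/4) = 3*x^6/8 + 45*x^5/16 + 43*x^4/8 - 53*x^3/16 - 19*x^2/2 + 17*x/4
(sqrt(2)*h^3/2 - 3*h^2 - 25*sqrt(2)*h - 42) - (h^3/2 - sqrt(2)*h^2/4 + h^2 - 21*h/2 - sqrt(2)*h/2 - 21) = -h^3/2 + sqrt(2)*h^3/2 - 4*h^2 + sqrt(2)*h^2/4 - 49*sqrt(2)*h/2 + 21*h/2 - 21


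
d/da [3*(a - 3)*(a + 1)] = 6*a - 6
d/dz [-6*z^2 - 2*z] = -12*z - 2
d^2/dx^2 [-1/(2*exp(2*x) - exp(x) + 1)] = (-2*(4*exp(x) - 1)^2*exp(x) + (8*exp(x) - 1)*(2*exp(2*x) - exp(x) + 1))*exp(x)/(2*exp(2*x) - exp(x) + 1)^3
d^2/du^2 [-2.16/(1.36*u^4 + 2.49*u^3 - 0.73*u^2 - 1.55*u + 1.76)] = ((35.2512*u^2 + 32.2704*u - 3.1536)*(1.36*u^4 + 2.49*u^3 - 0.73*u^2 - 1.55*u + 1.76) - 2.16*(5.44*u^3 + 7.47*u^2 - 1.46*u - 1.55)*(10.88*u^3 + 14.94*u^2 - 2.92*u - 3.1))/(1.36*u^4 + 2.49*u^3 - 0.73*u^2 - 1.55*u + 1.76)^3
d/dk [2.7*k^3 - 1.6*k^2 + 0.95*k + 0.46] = 8.1*k^2 - 3.2*k + 0.95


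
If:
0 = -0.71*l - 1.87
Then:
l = -2.63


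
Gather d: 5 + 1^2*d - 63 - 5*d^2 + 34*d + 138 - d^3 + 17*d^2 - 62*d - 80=-d^3 + 12*d^2 - 27*d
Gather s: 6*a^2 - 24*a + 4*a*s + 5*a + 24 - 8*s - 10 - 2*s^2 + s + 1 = 6*a^2 - 19*a - 2*s^2 + s*(4*a - 7) + 15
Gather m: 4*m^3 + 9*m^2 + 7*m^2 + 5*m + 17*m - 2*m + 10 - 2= 4*m^3 + 16*m^2 + 20*m + 8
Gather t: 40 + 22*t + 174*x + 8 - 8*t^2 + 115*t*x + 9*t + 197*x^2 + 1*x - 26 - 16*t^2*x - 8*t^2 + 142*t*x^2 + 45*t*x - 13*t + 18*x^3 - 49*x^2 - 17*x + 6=t^2*(-16*x - 16) + t*(142*x^2 + 160*x + 18) + 18*x^3 + 148*x^2 + 158*x + 28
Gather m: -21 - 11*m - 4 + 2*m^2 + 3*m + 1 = 2*m^2 - 8*m - 24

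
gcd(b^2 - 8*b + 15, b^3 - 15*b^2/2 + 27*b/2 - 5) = b - 5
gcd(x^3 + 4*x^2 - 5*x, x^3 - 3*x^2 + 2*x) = x^2 - x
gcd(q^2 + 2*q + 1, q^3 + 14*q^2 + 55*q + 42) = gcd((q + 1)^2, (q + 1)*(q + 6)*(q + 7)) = q + 1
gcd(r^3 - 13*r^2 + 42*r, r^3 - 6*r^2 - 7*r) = r^2 - 7*r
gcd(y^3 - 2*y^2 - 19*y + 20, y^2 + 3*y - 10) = 1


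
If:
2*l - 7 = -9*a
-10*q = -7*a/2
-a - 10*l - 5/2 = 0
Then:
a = 75/88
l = -59/176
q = 105/352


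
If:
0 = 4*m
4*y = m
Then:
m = 0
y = 0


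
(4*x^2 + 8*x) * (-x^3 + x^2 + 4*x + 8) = -4*x^5 - 4*x^4 + 24*x^3 + 64*x^2 + 64*x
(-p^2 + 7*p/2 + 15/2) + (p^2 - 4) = 7*p/2 + 7/2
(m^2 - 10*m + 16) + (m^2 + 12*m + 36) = 2*m^2 + 2*m + 52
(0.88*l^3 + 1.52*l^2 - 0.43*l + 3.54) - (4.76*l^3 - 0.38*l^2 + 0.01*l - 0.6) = -3.88*l^3 + 1.9*l^2 - 0.44*l + 4.14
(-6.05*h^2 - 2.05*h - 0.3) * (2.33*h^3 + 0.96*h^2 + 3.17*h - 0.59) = -14.0965*h^5 - 10.5845*h^4 - 21.8455*h^3 - 3.217*h^2 + 0.2585*h + 0.177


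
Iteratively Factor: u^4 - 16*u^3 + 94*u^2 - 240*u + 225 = (u - 3)*(u^3 - 13*u^2 + 55*u - 75) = (u - 5)*(u - 3)*(u^2 - 8*u + 15) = (u - 5)*(u - 3)^2*(u - 5)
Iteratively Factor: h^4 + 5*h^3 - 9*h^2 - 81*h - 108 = (h + 3)*(h^3 + 2*h^2 - 15*h - 36) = (h + 3)^2*(h^2 - h - 12) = (h + 3)^3*(h - 4)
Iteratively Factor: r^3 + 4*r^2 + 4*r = (r)*(r^2 + 4*r + 4) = r*(r + 2)*(r + 2)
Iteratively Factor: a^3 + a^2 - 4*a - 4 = (a + 2)*(a^2 - a - 2) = (a + 1)*(a + 2)*(a - 2)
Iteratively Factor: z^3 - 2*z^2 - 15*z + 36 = (z + 4)*(z^2 - 6*z + 9) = (z - 3)*(z + 4)*(z - 3)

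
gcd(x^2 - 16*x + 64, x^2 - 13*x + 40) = x - 8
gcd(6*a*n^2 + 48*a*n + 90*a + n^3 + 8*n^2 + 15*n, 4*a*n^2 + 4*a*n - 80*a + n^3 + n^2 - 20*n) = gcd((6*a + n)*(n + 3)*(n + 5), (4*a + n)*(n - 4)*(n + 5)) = n + 5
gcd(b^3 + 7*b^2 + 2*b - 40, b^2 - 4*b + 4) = b - 2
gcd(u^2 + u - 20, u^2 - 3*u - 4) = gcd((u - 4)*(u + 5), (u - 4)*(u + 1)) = u - 4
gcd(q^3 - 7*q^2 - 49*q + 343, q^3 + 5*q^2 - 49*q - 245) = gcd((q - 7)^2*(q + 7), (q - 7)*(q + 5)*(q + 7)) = q^2 - 49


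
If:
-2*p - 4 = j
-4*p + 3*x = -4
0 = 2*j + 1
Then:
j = -1/2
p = -7/4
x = -11/3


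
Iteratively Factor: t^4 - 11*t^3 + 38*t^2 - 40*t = (t - 2)*(t^3 - 9*t^2 + 20*t) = (t - 4)*(t - 2)*(t^2 - 5*t) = (t - 5)*(t - 4)*(t - 2)*(t)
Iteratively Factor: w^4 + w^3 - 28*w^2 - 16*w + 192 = (w + 4)*(w^3 - 3*w^2 - 16*w + 48) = (w - 3)*(w + 4)*(w^2 - 16) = (w - 4)*(w - 3)*(w + 4)*(w + 4)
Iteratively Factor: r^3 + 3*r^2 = (r)*(r^2 + 3*r) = r^2*(r + 3)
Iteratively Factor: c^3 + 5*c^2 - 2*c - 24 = (c - 2)*(c^2 + 7*c + 12) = (c - 2)*(c + 4)*(c + 3)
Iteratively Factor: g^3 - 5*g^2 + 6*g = (g)*(g^2 - 5*g + 6) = g*(g - 2)*(g - 3)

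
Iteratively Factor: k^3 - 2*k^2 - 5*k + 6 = (k + 2)*(k^2 - 4*k + 3) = (k - 3)*(k + 2)*(k - 1)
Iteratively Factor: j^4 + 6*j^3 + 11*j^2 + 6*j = (j + 2)*(j^3 + 4*j^2 + 3*j) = j*(j + 2)*(j^2 + 4*j + 3) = j*(j + 1)*(j + 2)*(j + 3)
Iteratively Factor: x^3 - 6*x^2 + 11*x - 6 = (x - 3)*(x^2 - 3*x + 2) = (x - 3)*(x - 2)*(x - 1)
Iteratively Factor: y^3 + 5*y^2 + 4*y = (y)*(y^2 + 5*y + 4) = y*(y + 4)*(y + 1)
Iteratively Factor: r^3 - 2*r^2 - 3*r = (r)*(r^2 - 2*r - 3) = r*(r - 3)*(r + 1)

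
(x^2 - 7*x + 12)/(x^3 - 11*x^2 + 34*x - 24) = (x - 3)/(x^2 - 7*x + 6)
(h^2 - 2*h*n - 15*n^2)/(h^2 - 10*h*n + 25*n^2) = (h + 3*n)/(h - 5*n)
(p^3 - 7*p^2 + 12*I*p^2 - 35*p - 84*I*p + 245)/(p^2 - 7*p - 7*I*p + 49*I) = (p^2 + 12*I*p - 35)/(p - 7*I)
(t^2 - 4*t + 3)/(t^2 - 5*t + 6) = (t - 1)/(t - 2)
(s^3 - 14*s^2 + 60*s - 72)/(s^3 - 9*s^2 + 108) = (s - 2)/(s + 3)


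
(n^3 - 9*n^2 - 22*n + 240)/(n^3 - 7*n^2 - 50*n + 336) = (n + 5)/(n + 7)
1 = 1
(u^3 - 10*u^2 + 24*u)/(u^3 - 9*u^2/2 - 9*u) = 2*(u - 4)/(2*u + 3)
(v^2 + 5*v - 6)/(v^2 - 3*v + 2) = (v + 6)/(v - 2)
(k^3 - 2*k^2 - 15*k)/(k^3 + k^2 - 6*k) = (k - 5)/(k - 2)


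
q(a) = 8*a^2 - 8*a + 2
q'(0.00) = -8.00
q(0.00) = 2.00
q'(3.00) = 40.00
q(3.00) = 50.00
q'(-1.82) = -37.12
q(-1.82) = 43.06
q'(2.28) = 28.48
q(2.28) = 25.35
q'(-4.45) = -79.20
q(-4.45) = 196.02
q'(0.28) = -3.52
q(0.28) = 0.39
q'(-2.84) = -53.44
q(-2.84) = 89.24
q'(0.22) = -4.48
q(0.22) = 0.63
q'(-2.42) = -46.72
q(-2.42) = 68.21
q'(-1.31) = -28.96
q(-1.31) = 26.21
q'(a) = 16*a - 8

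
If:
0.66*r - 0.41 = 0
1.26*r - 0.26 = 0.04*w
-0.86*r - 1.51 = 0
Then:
No Solution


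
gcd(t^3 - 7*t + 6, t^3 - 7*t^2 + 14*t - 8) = t^2 - 3*t + 2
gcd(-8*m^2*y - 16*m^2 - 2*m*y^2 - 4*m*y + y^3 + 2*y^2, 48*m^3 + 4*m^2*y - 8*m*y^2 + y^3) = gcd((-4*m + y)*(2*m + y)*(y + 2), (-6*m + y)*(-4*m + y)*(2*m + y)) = -8*m^2 - 2*m*y + y^2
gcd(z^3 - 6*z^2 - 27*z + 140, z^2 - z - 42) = z - 7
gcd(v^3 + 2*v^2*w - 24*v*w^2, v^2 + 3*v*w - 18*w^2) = v + 6*w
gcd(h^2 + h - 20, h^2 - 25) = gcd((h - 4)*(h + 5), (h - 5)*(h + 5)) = h + 5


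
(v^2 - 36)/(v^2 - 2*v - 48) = (v - 6)/(v - 8)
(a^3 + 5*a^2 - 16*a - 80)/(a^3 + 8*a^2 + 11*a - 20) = (a - 4)/(a - 1)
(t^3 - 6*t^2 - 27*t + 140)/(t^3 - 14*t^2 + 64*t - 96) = (t^2 - 2*t - 35)/(t^2 - 10*t + 24)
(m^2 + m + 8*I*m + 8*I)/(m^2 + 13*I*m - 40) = (m + 1)/(m + 5*I)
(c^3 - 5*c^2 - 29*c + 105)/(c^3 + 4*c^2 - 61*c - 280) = (c^2 - 10*c + 21)/(c^2 - c - 56)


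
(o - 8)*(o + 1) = o^2 - 7*o - 8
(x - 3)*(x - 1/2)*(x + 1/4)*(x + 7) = x^4 + 15*x^3/4 - 177*x^2/8 + 19*x/4 + 21/8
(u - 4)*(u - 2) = u^2 - 6*u + 8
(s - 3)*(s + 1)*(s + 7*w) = s^3 + 7*s^2*w - 2*s^2 - 14*s*w - 3*s - 21*w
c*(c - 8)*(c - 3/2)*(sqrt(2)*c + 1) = sqrt(2)*c^4 - 19*sqrt(2)*c^3/2 + c^3 - 19*c^2/2 + 12*sqrt(2)*c^2 + 12*c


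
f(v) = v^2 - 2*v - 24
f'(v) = 2*v - 2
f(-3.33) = -6.25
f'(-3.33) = -8.66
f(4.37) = -13.64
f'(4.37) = 6.74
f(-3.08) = -8.35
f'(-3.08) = -8.16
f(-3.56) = -4.21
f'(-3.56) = -9.12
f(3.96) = -16.24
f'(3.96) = 5.92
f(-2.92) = -9.63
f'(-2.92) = -7.84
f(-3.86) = -1.38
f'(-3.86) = -9.72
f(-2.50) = -12.75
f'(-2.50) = -7.00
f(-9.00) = 75.00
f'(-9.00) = -20.00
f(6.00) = 0.00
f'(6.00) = 10.00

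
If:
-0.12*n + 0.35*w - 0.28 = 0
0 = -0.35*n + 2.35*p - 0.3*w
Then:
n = 2.91666666666667*w - 2.33333333333333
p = 0.562056737588652*w - 0.347517730496454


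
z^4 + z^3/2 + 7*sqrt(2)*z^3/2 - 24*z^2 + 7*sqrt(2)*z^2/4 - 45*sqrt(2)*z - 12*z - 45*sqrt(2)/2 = (z + 1/2)*(z - 3*sqrt(2))*(z + 3*sqrt(2)/2)*(z + 5*sqrt(2))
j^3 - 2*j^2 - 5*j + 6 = (j - 3)*(j - 1)*(j + 2)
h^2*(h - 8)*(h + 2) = h^4 - 6*h^3 - 16*h^2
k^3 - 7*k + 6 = (k - 2)*(k - 1)*(k + 3)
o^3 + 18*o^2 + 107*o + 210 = (o + 5)*(o + 6)*(o + 7)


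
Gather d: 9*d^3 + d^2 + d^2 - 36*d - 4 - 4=9*d^3 + 2*d^2 - 36*d - 8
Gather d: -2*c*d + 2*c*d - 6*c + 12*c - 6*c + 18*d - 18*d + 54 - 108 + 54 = 0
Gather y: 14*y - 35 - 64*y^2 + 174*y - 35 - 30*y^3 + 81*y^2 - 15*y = -30*y^3 + 17*y^2 + 173*y - 70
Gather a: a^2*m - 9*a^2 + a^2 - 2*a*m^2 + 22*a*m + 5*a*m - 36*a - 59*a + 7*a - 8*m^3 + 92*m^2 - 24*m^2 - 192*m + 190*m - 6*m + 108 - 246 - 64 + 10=a^2*(m - 8) + a*(-2*m^2 + 27*m - 88) - 8*m^3 + 68*m^2 - 8*m - 192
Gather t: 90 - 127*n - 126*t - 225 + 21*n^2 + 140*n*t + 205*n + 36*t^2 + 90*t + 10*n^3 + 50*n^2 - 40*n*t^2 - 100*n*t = 10*n^3 + 71*n^2 + 78*n + t^2*(36 - 40*n) + t*(40*n - 36) - 135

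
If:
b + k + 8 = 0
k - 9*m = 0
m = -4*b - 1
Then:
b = -1/35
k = -279/35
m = -31/35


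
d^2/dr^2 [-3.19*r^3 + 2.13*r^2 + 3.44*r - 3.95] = 4.26 - 19.14*r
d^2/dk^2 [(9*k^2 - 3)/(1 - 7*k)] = 276/(343*k^3 - 147*k^2 + 21*k - 1)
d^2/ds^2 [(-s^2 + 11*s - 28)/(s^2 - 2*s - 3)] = 2*(9*s^3 - 93*s^2 + 267*s - 271)/(s^6 - 6*s^5 + 3*s^4 + 28*s^3 - 9*s^2 - 54*s - 27)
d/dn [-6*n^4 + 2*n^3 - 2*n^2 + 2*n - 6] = -24*n^3 + 6*n^2 - 4*n + 2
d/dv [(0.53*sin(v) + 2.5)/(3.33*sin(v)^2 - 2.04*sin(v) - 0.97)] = (-1.7649*sin(v)^2 - 16.65*sin(v) + 4.5859)*cos(v)/(11.0889*sin(v)^4 - 13.5864*sin(v)^3 - 2.2986*sin(v)^2 + 3.9576*sin(v) + 0.9409)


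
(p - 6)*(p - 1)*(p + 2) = p^3 - 5*p^2 - 8*p + 12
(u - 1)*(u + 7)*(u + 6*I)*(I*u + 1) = I*u^4 - 5*u^3 + 6*I*u^3 - 30*u^2 - I*u^2 + 35*u + 36*I*u - 42*I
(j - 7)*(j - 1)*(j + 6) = j^3 - 2*j^2 - 41*j + 42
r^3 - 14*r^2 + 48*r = r*(r - 8)*(r - 6)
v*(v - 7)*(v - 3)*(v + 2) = v^4 - 8*v^3 + v^2 + 42*v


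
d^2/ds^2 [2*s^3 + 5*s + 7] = 12*s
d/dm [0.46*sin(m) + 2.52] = 0.46*cos(m)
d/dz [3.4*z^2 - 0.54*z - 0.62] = 6.8*z - 0.54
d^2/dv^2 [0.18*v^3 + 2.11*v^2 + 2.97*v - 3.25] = 1.08*v + 4.22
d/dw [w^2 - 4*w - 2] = 2*w - 4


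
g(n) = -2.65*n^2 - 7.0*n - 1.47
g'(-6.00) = 24.80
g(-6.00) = -54.87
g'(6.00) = -38.80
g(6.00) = -138.87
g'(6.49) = -41.40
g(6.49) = -158.52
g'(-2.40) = 5.72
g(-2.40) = 0.07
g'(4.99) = -33.45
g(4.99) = -102.39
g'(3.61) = -26.13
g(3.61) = -61.28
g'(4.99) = -33.45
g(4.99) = -102.39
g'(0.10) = -7.53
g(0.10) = -2.20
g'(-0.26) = -5.62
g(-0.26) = 0.17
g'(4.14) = -28.94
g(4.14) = -75.87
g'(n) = -5.3*n - 7.0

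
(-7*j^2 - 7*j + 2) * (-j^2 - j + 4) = 7*j^4 + 14*j^3 - 23*j^2 - 30*j + 8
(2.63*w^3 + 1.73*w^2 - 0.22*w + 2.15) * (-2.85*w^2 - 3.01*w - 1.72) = -7.4955*w^5 - 12.8468*w^4 - 9.1039*w^3 - 8.4409*w^2 - 6.0931*w - 3.698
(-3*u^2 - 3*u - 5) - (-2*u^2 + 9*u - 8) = -u^2 - 12*u + 3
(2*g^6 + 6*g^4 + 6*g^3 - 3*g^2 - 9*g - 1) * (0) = 0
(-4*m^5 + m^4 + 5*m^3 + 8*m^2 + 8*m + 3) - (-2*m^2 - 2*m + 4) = -4*m^5 + m^4 + 5*m^3 + 10*m^2 + 10*m - 1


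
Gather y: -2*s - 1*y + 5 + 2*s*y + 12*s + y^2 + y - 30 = 2*s*y + 10*s + y^2 - 25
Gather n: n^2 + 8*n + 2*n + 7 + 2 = n^2 + 10*n + 9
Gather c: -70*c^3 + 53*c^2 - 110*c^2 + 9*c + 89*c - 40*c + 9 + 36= -70*c^3 - 57*c^2 + 58*c + 45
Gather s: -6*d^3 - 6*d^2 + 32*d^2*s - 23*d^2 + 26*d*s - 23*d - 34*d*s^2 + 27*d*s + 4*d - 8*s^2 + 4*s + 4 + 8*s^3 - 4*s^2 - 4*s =-6*d^3 - 29*d^2 - 19*d + 8*s^3 + s^2*(-34*d - 12) + s*(32*d^2 + 53*d) + 4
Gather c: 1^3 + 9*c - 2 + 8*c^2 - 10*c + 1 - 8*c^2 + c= 0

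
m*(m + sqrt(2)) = m^2 + sqrt(2)*m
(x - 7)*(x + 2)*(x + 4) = x^3 - x^2 - 34*x - 56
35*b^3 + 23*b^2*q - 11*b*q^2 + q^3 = (-7*b + q)*(-5*b + q)*(b + q)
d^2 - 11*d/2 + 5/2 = (d - 5)*(d - 1/2)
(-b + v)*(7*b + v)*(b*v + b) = -7*b^3*v - 7*b^3 + 6*b^2*v^2 + 6*b^2*v + b*v^3 + b*v^2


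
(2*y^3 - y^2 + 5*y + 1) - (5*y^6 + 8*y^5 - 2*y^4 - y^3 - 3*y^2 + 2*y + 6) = -5*y^6 - 8*y^5 + 2*y^4 + 3*y^3 + 2*y^2 + 3*y - 5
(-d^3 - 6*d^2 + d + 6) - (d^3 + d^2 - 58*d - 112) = -2*d^3 - 7*d^2 + 59*d + 118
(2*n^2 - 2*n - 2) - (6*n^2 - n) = -4*n^2 - n - 2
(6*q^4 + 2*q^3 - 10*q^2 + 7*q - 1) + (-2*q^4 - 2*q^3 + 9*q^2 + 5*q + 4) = 4*q^4 - q^2 + 12*q + 3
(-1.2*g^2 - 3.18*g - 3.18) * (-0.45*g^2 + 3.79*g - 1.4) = 0.54*g^4 - 3.117*g^3 - 8.9412*g^2 - 7.6002*g + 4.452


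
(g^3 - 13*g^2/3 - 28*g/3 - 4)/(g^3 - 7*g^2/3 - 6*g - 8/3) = (g - 6)/(g - 4)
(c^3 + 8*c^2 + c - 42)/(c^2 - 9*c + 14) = (c^2 + 10*c + 21)/(c - 7)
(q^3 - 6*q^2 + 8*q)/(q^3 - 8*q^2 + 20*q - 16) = q/(q - 2)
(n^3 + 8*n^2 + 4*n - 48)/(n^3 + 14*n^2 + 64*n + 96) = (n - 2)/(n + 4)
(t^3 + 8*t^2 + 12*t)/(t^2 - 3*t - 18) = t*(t^2 + 8*t + 12)/(t^2 - 3*t - 18)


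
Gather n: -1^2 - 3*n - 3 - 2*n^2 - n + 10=-2*n^2 - 4*n + 6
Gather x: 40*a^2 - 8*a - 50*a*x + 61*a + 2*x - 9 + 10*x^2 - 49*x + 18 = 40*a^2 + 53*a + 10*x^2 + x*(-50*a - 47) + 9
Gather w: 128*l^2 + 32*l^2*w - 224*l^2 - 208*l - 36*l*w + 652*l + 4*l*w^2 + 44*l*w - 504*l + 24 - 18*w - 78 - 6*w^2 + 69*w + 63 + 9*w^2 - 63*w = -96*l^2 - 60*l + w^2*(4*l + 3) + w*(32*l^2 + 8*l - 12) + 9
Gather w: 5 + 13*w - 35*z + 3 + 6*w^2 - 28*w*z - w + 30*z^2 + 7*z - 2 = 6*w^2 + w*(12 - 28*z) + 30*z^2 - 28*z + 6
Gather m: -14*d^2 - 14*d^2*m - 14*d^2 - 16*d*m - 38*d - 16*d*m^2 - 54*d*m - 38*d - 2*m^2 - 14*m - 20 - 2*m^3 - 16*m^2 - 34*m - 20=-28*d^2 - 76*d - 2*m^3 + m^2*(-16*d - 18) + m*(-14*d^2 - 70*d - 48) - 40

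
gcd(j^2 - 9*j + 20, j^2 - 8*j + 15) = j - 5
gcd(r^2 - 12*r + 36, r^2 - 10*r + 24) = r - 6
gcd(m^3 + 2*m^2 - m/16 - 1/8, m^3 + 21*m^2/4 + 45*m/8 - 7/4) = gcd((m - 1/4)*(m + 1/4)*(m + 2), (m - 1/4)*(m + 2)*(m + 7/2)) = m^2 + 7*m/4 - 1/2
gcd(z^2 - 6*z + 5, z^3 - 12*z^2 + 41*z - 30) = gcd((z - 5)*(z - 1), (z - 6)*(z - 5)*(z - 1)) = z^2 - 6*z + 5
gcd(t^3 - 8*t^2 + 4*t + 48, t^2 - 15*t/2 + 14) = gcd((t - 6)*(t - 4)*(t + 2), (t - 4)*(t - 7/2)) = t - 4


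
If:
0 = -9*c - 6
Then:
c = -2/3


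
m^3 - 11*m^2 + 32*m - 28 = (m - 7)*(m - 2)^2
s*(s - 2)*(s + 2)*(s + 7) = s^4 + 7*s^3 - 4*s^2 - 28*s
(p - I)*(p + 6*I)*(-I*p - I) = -I*p^3 + 5*p^2 - I*p^2 + 5*p - 6*I*p - 6*I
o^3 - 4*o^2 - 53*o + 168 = (o - 8)*(o - 3)*(o + 7)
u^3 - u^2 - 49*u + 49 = (u - 7)*(u - 1)*(u + 7)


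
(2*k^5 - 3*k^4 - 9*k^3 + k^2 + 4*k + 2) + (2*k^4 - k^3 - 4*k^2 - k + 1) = 2*k^5 - k^4 - 10*k^3 - 3*k^2 + 3*k + 3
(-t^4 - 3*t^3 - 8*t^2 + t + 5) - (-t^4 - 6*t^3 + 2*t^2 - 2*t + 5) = 3*t^3 - 10*t^2 + 3*t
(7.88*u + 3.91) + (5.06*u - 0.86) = 12.94*u + 3.05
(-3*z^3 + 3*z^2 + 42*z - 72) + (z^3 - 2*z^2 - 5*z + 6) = -2*z^3 + z^2 + 37*z - 66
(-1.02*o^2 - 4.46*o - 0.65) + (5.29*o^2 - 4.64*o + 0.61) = 4.27*o^2 - 9.1*o - 0.04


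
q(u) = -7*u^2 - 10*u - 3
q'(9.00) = -136.00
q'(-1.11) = 5.54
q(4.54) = -192.68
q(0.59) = -11.34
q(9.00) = -660.00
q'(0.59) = -18.26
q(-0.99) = 0.04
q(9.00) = -660.00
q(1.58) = -36.27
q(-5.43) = -155.09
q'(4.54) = -73.56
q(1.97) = -49.87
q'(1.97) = -37.58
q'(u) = -14*u - 10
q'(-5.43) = 66.02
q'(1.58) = -32.12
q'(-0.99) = 3.86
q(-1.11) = -0.52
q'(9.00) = -136.00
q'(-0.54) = -2.44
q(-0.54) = 0.36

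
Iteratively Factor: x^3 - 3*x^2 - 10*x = (x + 2)*(x^2 - 5*x) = (x - 5)*(x + 2)*(x)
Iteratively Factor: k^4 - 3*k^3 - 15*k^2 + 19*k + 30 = (k + 1)*(k^3 - 4*k^2 - 11*k + 30) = (k + 1)*(k + 3)*(k^2 - 7*k + 10) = (k - 5)*(k + 1)*(k + 3)*(k - 2)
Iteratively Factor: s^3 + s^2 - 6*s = (s - 2)*(s^2 + 3*s) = (s - 2)*(s + 3)*(s)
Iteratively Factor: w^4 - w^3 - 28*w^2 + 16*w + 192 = (w + 3)*(w^3 - 4*w^2 - 16*w + 64) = (w - 4)*(w + 3)*(w^2 - 16) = (w - 4)*(w + 3)*(w + 4)*(w - 4)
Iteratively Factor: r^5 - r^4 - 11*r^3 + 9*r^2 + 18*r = (r - 3)*(r^4 + 2*r^3 - 5*r^2 - 6*r) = (r - 3)*(r + 1)*(r^3 + r^2 - 6*r) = (r - 3)*(r - 2)*(r + 1)*(r^2 + 3*r) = r*(r - 3)*(r - 2)*(r + 1)*(r + 3)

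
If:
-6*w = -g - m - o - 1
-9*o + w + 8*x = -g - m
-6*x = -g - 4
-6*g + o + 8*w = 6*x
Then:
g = 6*x - 4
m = 1592*x/87 - 997/87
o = 358*x/87 - 176/87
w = 412*x/87 - 239/87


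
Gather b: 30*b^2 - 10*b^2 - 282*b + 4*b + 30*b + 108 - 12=20*b^2 - 248*b + 96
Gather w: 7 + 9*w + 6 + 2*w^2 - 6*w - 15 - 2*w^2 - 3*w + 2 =0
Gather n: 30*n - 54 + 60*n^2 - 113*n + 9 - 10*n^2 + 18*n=50*n^2 - 65*n - 45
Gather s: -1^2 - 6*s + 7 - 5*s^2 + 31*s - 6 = -5*s^2 + 25*s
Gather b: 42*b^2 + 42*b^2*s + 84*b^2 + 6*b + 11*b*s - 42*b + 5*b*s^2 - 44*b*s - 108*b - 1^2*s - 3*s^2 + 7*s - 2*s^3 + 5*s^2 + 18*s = b^2*(42*s + 126) + b*(5*s^2 - 33*s - 144) - 2*s^3 + 2*s^2 + 24*s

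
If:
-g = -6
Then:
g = 6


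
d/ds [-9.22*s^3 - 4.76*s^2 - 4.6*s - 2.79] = -27.66*s^2 - 9.52*s - 4.6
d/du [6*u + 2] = 6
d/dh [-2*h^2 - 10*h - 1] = -4*h - 10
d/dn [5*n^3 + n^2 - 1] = n*(15*n + 2)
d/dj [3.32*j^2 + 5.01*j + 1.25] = 6.64*j + 5.01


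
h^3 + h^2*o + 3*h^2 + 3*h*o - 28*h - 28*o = (h - 4)*(h + 7)*(h + o)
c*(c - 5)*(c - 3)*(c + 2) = c^4 - 6*c^3 - c^2 + 30*c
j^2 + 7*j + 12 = (j + 3)*(j + 4)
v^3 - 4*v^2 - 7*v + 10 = (v - 5)*(v - 1)*(v + 2)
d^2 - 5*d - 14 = (d - 7)*(d + 2)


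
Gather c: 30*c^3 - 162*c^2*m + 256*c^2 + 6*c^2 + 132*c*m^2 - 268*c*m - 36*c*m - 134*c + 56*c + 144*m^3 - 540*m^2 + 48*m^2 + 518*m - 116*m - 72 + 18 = 30*c^3 + c^2*(262 - 162*m) + c*(132*m^2 - 304*m - 78) + 144*m^3 - 492*m^2 + 402*m - 54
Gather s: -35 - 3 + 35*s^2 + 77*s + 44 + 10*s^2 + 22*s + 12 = 45*s^2 + 99*s + 18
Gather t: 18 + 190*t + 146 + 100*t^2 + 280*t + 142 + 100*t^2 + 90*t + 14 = 200*t^2 + 560*t + 320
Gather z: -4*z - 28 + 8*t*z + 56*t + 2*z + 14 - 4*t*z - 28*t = 28*t + z*(4*t - 2) - 14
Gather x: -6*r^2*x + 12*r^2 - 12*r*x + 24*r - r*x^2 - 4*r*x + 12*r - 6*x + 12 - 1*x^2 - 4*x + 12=12*r^2 + 36*r + x^2*(-r - 1) + x*(-6*r^2 - 16*r - 10) + 24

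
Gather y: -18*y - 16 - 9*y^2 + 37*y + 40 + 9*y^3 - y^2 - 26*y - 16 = 9*y^3 - 10*y^2 - 7*y + 8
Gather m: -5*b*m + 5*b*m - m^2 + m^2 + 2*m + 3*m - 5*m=0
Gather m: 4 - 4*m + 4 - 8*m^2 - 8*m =-8*m^2 - 12*m + 8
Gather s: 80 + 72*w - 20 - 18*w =54*w + 60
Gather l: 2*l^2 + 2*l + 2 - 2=2*l^2 + 2*l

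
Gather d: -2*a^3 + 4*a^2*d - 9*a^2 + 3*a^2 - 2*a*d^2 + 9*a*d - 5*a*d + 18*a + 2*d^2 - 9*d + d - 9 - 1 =-2*a^3 - 6*a^2 + 18*a + d^2*(2 - 2*a) + d*(4*a^2 + 4*a - 8) - 10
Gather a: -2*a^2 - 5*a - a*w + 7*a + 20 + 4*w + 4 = -2*a^2 + a*(2 - w) + 4*w + 24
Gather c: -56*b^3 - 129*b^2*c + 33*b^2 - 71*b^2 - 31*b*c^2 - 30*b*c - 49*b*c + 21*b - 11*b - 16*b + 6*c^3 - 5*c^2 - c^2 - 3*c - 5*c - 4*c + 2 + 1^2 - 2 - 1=-56*b^3 - 38*b^2 - 6*b + 6*c^3 + c^2*(-31*b - 6) + c*(-129*b^2 - 79*b - 12)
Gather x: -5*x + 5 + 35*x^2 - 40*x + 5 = 35*x^2 - 45*x + 10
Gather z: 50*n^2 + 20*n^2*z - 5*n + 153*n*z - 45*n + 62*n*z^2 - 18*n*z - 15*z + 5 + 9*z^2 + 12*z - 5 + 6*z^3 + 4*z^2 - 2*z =50*n^2 - 50*n + 6*z^3 + z^2*(62*n + 13) + z*(20*n^2 + 135*n - 5)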